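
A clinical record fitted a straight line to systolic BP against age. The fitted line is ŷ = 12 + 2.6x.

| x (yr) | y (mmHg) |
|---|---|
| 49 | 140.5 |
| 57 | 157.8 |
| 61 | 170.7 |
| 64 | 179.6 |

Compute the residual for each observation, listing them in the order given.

1.1, -2.4, 0.1, 1.2

x=49: ŷ = 12 + 2.6·49 = 139.4; r = 140.5 − 139.4 = 1.1
x=57: ŷ = 12 + 2.6·57 = 160.2; r = 157.8 − 160.2 = -2.4
x=61: ŷ = 12 + 2.6·61 = 170.6; r = 170.7 − 170.6 = 0.1
x=64: ŷ = 12 + 2.6·64 = 178.4; r = 179.6 − 178.4 = 1.2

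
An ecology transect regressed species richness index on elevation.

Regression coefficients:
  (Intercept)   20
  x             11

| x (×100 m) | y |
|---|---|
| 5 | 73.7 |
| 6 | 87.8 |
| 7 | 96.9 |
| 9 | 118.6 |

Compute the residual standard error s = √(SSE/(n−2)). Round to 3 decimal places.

x=5: ŷ = 20 + 11·5 = 75; e = 73.7 − 75 = -1.3
x=6: ŷ = 20 + 11·6 = 86; e = 87.8 − 86 = 1.8
x=7: ŷ = 20 + 11·7 = 97; e = 96.9 − 97 = -0.1
x=9: ŷ = 20 + 11·9 = 119; e = 118.6 − 119 = -0.4
SSE = 1.69 + 3.24 + 0.01 + 0.16 = 5.1
s = √(5.1/2) = √2.55 ≈ 1.597

s = 1.597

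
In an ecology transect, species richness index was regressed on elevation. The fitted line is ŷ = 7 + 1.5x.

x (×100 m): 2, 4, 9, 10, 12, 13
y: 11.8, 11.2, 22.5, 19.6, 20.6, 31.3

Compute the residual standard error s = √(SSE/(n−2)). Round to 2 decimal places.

s = 3.83

x=2: ŷ = 7 + 1.5·2 = 10; r = 11.8 − 10 = 1.8
x=4: ŷ = 7 + 1.5·4 = 13; r = 11.2 − 13 = -1.8
x=9: ŷ = 7 + 1.5·9 = 20.5; r = 22.5 − 20.5 = 2
x=10: ŷ = 7 + 1.5·10 = 22; r = 19.6 − 22 = -2.4
x=12: ŷ = 7 + 1.5·12 = 25; r = 20.6 − 25 = -4.4
x=13: ŷ = 7 + 1.5·13 = 26.5; r = 31.3 − 26.5 = 4.8
SSE = 3.24 + 3.24 + 4 + 5.76 + 19.36 + 23.04 = 58.64
s = √(58.64/4) = √14.66 ≈ 3.83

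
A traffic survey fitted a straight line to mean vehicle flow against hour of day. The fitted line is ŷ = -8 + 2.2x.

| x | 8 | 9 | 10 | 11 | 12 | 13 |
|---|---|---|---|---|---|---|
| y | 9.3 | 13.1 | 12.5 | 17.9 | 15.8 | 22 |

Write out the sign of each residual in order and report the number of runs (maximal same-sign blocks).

6 runs

x=8: ŷ = -8 + 2.2·8 = 9.6; e = 9.3 − 9.6 = -0.3
x=9: ŷ = -8 + 2.2·9 = 11.8; e = 13.1 − 11.8 = 1.3
x=10: ŷ = -8 + 2.2·10 = 14; e = 12.5 − 14 = -1.5
x=11: ŷ = -8 + 2.2·11 = 16.2; e = 17.9 − 16.2 = 1.7
x=12: ŷ = -8 + 2.2·12 = 18.4; e = 15.8 − 18.4 = -2.6
x=13: ŷ = -8 + 2.2·13 = 20.6; e = 22 − 20.6 = 1.4
Signs: − + − + − +
Runs: −×1, +×1, −×1, +×1, −×1, +×1 → 6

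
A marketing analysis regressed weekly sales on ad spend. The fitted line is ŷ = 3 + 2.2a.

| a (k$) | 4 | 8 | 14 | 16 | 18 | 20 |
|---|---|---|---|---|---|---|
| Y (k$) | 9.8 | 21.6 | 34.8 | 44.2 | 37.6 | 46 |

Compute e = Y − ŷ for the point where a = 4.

e = -2

ŷ = 3 + 2.2·4 = 11.8
e = 9.8 − 11.8 = -2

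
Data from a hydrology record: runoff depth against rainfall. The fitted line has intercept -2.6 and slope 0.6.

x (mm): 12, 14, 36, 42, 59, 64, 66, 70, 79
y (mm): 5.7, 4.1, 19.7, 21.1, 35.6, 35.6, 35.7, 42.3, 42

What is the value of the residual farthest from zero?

r = 2.9

x=12: ŷ = -2.6 + 0.6·12 = 4.6; r = 5.7 − 4.6 = 1.1
x=14: ŷ = -2.6 + 0.6·14 = 5.8; r = 4.1 − 5.8 = -1.7
x=36: ŷ = -2.6 + 0.6·36 = 19; r = 19.7 − 19 = 0.7
x=42: ŷ = -2.6 + 0.6·42 = 22.6; r = 21.1 − 22.6 = -1.5
x=59: ŷ = -2.6 + 0.6·59 = 32.8; r = 35.6 − 32.8 = 2.8
x=64: ŷ = -2.6 + 0.6·64 = 35.8; r = 35.6 − 35.8 = -0.2
x=66: ŷ = -2.6 + 0.6·66 = 37; r = 35.7 − 37 = -1.3
x=70: ŷ = -2.6 + 0.6·70 = 39.4; r = 42.3 − 39.4 = 2.9
x=79: ŷ = -2.6 + 0.6·79 = 44.8; r = 42 − 44.8 = -2.8
Largest |r| is 2.9 at x = 70, residual 2.9.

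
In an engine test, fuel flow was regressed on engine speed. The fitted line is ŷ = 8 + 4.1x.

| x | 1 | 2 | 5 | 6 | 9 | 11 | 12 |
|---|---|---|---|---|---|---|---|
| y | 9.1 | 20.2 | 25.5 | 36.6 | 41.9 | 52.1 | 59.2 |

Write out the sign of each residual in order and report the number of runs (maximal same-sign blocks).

6 runs

x=1: ŷ = 8 + 4.1·1 = 12.1; r = 9.1 − 12.1 = -3
x=2: ŷ = 8 + 4.1·2 = 16.2; r = 20.2 − 16.2 = 4
x=5: ŷ = 8 + 4.1·5 = 28.5; r = 25.5 − 28.5 = -3
x=6: ŷ = 8 + 4.1·6 = 32.6; r = 36.6 − 32.6 = 4
x=9: ŷ = 8 + 4.1·9 = 44.9; r = 41.9 − 44.9 = -3
x=11: ŷ = 8 + 4.1·11 = 53.1; r = 52.1 − 53.1 = -1
x=12: ŷ = 8 + 4.1·12 = 57.2; r = 59.2 − 57.2 = 2
Signs: − + − + − − +
Runs: −×1, +×1, −×1, +×1, −×2, +×1 → 6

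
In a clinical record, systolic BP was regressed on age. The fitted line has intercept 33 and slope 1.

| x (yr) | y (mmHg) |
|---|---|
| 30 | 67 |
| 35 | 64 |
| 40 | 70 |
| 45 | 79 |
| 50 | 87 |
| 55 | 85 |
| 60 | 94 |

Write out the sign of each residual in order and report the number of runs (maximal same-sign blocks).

x=30: ŷ = 33 + 30 = 63; e = 67 − 63 = 4
x=35: ŷ = 33 + 35 = 68; e = 64 − 68 = -4
x=40: ŷ = 33 + 40 = 73; e = 70 − 73 = -3
x=45: ŷ = 33 + 45 = 78; e = 79 − 78 = 1
x=50: ŷ = 33 + 50 = 83; e = 87 − 83 = 4
x=55: ŷ = 33 + 55 = 88; e = 85 − 88 = -3
x=60: ŷ = 33 + 60 = 93; e = 94 − 93 = 1
Signs: + − − + + − +
Runs: +×1, −×2, +×2, −×1, +×1 → 5

5 runs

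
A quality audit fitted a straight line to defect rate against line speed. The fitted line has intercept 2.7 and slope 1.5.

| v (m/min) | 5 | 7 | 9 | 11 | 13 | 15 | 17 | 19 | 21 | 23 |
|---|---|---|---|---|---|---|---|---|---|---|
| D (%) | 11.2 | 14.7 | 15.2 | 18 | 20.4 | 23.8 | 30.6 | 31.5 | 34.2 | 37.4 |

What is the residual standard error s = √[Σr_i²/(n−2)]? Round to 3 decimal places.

s = 1.448

v=5: D̂ = 2.7 + 1.5·5 = 10.2; r = 11.2 − 10.2 = 1
v=7: D̂ = 2.7 + 1.5·7 = 13.2; r = 14.7 − 13.2 = 1.5
v=9: D̂ = 2.7 + 1.5·9 = 16.2; r = 15.2 − 16.2 = -1
v=11: D̂ = 2.7 + 1.5·11 = 19.2; r = 18 − 19.2 = -1.2
v=13: D̂ = 2.7 + 1.5·13 = 22.2; r = 20.4 − 22.2 = -1.8
v=15: D̂ = 2.7 + 1.5·15 = 25.2; r = 23.8 − 25.2 = -1.4
v=17: D̂ = 2.7 + 1.5·17 = 28.2; r = 30.6 − 28.2 = 2.4
v=19: D̂ = 2.7 + 1.5·19 = 31.2; r = 31.5 − 31.2 = 0.3
v=21: D̂ = 2.7 + 1.5·21 = 34.2; r = 34.2 − 34.2 = 0
v=23: D̂ = 2.7 + 1.5·23 = 37.2; r = 37.4 − 37.2 = 0.2
SSE = 1 + 2.25 + 1 + 1.44 + 3.24 + 1.96 + 5.76 + 0.09 + 0 + 0.04 = 16.78
s = √(16.78/8) = √2.0975 ≈ 1.448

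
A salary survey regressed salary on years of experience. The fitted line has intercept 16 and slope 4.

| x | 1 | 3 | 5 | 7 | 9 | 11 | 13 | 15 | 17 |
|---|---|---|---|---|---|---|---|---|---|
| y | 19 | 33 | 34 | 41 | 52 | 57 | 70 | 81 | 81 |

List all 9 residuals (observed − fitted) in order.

-1, 5, -2, -3, 0, -3, 2, 5, -3

x=1: ŷ = 16 + 4·1 = 20; e = 19 − 20 = -1
x=3: ŷ = 16 + 4·3 = 28; e = 33 − 28 = 5
x=5: ŷ = 16 + 4·5 = 36; e = 34 − 36 = -2
x=7: ŷ = 16 + 4·7 = 44; e = 41 − 44 = -3
x=9: ŷ = 16 + 4·9 = 52; e = 52 − 52 = 0
x=11: ŷ = 16 + 4·11 = 60; e = 57 − 60 = -3
x=13: ŷ = 16 + 4·13 = 68; e = 70 − 68 = 2
x=15: ŷ = 16 + 4·15 = 76; e = 81 − 76 = 5
x=17: ŷ = 16 + 4·17 = 84; e = 81 − 84 = -3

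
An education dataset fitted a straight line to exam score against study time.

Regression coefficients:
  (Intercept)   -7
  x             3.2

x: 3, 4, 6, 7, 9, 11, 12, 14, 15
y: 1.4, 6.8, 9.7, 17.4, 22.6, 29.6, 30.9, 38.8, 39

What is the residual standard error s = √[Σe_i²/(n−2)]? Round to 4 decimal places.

x=3: ŷ = -7 + 3.2·3 = 2.6; e = 1.4 − 2.6 = -1.2
x=4: ŷ = -7 + 3.2·4 = 5.8; e = 6.8 − 5.8 = 1
x=6: ŷ = -7 + 3.2·6 = 12.2; e = 9.7 − 12.2 = -2.5
x=7: ŷ = -7 + 3.2·7 = 15.4; e = 17.4 − 15.4 = 2
x=9: ŷ = -7 + 3.2·9 = 21.8; e = 22.6 − 21.8 = 0.8
x=11: ŷ = -7 + 3.2·11 = 28.2; e = 29.6 − 28.2 = 1.4
x=12: ŷ = -7 + 3.2·12 = 31.4; e = 30.9 − 31.4 = -0.5
x=14: ŷ = -7 + 3.2·14 = 37.8; e = 38.8 − 37.8 = 1
x=15: ŷ = -7 + 3.2·15 = 41; e = 39 − 41 = -2
SSE = 1.44 + 1 + 6.25 + 4 + 0.64 + 1.96 + 0.25 + 1 + 4 = 20.54
s = √(20.54/7) = √2.93429 ≈ 1.7130

s = 1.7130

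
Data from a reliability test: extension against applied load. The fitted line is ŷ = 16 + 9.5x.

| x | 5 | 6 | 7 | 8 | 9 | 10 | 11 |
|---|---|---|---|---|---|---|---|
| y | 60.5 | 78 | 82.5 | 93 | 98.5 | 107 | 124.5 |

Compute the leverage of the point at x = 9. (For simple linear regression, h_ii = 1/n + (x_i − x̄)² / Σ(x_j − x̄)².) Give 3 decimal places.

h = 0.179

x̄ = (5 + 6 + 7 + 8 + 9 + 10 + 11)/7 = 8
Σ(x − x̄)² = 9 + 4 + 1 + 0 + 1 + 4 + 9 = 28
h = 1/7 + (1)²/28 = 0.142857 + 0.0357143 = 0.179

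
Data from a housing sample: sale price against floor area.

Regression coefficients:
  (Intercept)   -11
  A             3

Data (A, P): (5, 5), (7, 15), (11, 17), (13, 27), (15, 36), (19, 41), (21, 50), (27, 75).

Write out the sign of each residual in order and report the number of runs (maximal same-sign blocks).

A=5: ŷ = -11 + 3·5 = 4; r = 5 − 4 = 1
A=7: ŷ = -11 + 3·7 = 10; r = 15 − 10 = 5
A=11: ŷ = -11 + 3·11 = 22; r = 17 − 22 = -5
A=13: ŷ = -11 + 3·13 = 28; r = 27 − 28 = -1
A=15: ŷ = -11 + 3·15 = 34; r = 36 − 34 = 2
A=19: ŷ = -11 + 3·19 = 46; r = 41 − 46 = -5
A=21: ŷ = -11 + 3·21 = 52; r = 50 − 52 = -2
A=27: ŷ = -11 + 3·27 = 70; r = 75 − 70 = 5
Signs: + + − − + − − +
Runs: +×2, −×2, +×1, −×2, +×1 → 5

5 runs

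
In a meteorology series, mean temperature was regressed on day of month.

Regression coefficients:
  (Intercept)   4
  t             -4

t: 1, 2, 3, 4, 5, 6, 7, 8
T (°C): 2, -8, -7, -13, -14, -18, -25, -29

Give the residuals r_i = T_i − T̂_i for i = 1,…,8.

t=1: T̂ = 4 − 4·1 = 0; r = 2 − 0 = 2
t=2: T̂ = 4 − 4·2 = -4; r = -8 − (-4) = -4
t=3: T̂ = 4 − 4·3 = -8; r = -7 − (-8) = 1
t=4: T̂ = 4 − 4·4 = -12; r = -13 − (-12) = -1
t=5: T̂ = 4 − 4·5 = -16; r = -14 − (-16) = 2
t=6: T̂ = 4 − 4·6 = -20; r = -18 − (-20) = 2
t=7: T̂ = 4 − 4·7 = -24; r = -25 − (-24) = -1
t=8: T̂ = 4 − 4·8 = -28; r = -29 − (-28) = -1

2, -4, 1, -1, 2, 2, -1, -1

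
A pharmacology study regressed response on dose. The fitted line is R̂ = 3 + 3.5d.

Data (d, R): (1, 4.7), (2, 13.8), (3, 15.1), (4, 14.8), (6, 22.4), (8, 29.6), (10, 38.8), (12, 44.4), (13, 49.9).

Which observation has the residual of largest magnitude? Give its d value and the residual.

d=1: R̂ = 3 + 3.5·1 = 6.5; e = 4.7 − 6.5 = -1.8
d=2: R̂ = 3 + 3.5·2 = 10; e = 13.8 − 10 = 3.8
d=3: R̂ = 3 + 3.5·3 = 13.5; e = 15.1 − 13.5 = 1.6
d=4: R̂ = 3 + 3.5·4 = 17; e = 14.8 − 17 = -2.2
d=6: R̂ = 3 + 3.5·6 = 24; e = 22.4 − 24 = -1.6
d=8: R̂ = 3 + 3.5·8 = 31; e = 29.6 − 31 = -1.4
d=10: R̂ = 3 + 3.5·10 = 38; e = 38.8 − 38 = 0.8
d=12: R̂ = 3 + 3.5·12 = 45; e = 44.4 − 45 = -0.6
d=13: R̂ = 3 + 3.5·13 = 48.5; e = 49.9 − 48.5 = 1.4
Largest |e| is 3.8 at d = 2, residual 3.8.

d = 2, e = 3.8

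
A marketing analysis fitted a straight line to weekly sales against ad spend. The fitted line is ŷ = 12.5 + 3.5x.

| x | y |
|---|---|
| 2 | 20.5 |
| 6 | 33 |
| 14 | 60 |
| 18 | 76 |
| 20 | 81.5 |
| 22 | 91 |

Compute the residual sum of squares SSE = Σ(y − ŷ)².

x=2: ŷ = 12.5 + 3.5·2 = 19.5; r = 20.5 − 19.5 = 1
x=6: ŷ = 12.5 + 3.5·6 = 33.5; r = 33 − 33.5 = -0.5
x=14: ŷ = 12.5 + 3.5·14 = 61.5; r = 60 − 61.5 = -1.5
x=18: ŷ = 12.5 + 3.5·18 = 75.5; r = 76 − 75.5 = 0.5
x=20: ŷ = 12.5 + 3.5·20 = 82.5; r = 81.5 − 82.5 = -1
x=22: ŷ = 12.5 + 3.5·22 = 89.5; r = 91 − 89.5 = 1.5
SSE = 1 + 0.25 + 2.25 + 0.25 + 1 + 2.25 = 7

SSE = 7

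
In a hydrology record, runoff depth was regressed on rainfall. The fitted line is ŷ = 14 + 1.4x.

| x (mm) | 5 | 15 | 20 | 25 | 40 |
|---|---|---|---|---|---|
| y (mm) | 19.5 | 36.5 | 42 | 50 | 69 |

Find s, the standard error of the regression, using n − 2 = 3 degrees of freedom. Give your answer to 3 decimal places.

x=5: ŷ = 14 + 1.4·5 = 21; r = 19.5 − 21 = -1.5
x=15: ŷ = 14 + 1.4·15 = 35; r = 36.5 − 35 = 1.5
x=20: ŷ = 14 + 1.4·20 = 42; r = 42 − 42 = 0
x=25: ŷ = 14 + 1.4·25 = 49; r = 50 − 49 = 1
x=40: ŷ = 14 + 1.4·40 = 70; r = 69 − 70 = -1
SSE = 2.25 + 2.25 + 0 + 1 + 1 = 6.5
s = √(6.5/3) = √2.16667 ≈ 1.472

s = 1.472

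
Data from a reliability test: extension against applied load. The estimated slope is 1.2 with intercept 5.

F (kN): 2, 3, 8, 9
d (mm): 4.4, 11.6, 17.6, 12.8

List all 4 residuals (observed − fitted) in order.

F=2: d̂ = 5 + 1.2·2 = 7.4; e = 4.4 − 7.4 = -3
F=3: d̂ = 5 + 1.2·3 = 8.6; e = 11.6 − 8.6 = 3
F=8: d̂ = 5 + 1.2·8 = 14.6; e = 17.6 − 14.6 = 3
F=9: d̂ = 5 + 1.2·9 = 15.8; e = 12.8 − 15.8 = -3

-3, 3, 3, -3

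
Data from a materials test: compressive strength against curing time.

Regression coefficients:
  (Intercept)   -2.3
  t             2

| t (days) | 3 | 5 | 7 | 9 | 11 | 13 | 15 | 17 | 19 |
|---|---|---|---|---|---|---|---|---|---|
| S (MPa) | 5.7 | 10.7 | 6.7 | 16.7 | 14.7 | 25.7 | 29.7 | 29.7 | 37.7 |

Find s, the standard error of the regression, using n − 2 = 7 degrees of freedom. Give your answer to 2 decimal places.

t=3: Ŝ = -2.3 + 2·3 = 3.7; e = 5.7 − 3.7 = 2
t=5: Ŝ = -2.3 + 2·5 = 7.7; e = 10.7 − 7.7 = 3
t=7: Ŝ = -2.3 + 2·7 = 11.7; e = 6.7 − 11.7 = -5
t=9: Ŝ = -2.3 + 2·9 = 15.7; e = 16.7 − 15.7 = 1
t=11: Ŝ = -2.3 + 2·11 = 19.7; e = 14.7 − 19.7 = -5
t=13: Ŝ = -2.3 + 2·13 = 23.7; e = 25.7 − 23.7 = 2
t=15: Ŝ = -2.3 + 2·15 = 27.7; e = 29.7 − 27.7 = 2
t=17: Ŝ = -2.3 + 2·17 = 31.7; e = 29.7 − 31.7 = -2
t=19: Ŝ = -2.3 + 2·19 = 35.7; e = 37.7 − 35.7 = 2
SSE = 4 + 9 + 25 + 1 + 25 + 4 + 4 + 4 + 4 = 80
s = √(80/7) = √11.4286 ≈ 3.38

s = 3.38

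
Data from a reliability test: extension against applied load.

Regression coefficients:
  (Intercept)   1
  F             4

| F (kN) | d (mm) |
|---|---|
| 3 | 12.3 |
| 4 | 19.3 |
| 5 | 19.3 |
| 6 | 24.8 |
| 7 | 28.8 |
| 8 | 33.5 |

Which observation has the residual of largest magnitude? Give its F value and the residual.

F=3: d̂ = 1 + 4·3 = 13; e = 12.3 − 13 = -0.7
F=4: d̂ = 1 + 4·4 = 17; e = 19.3 − 17 = 2.3
F=5: d̂ = 1 + 4·5 = 21; e = 19.3 − 21 = -1.7
F=6: d̂ = 1 + 4·6 = 25; e = 24.8 − 25 = -0.2
F=7: d̂ = 1 + 4·7 = 29; e = 28.8 − 29 = -0.2
F=8: d̂ = 1 + 4·8 = 33; e = 33.5 − 33 = 0.5
Largest |e| is 2.3 at F = 4, residual 2.3.

F = 4, e = 2.3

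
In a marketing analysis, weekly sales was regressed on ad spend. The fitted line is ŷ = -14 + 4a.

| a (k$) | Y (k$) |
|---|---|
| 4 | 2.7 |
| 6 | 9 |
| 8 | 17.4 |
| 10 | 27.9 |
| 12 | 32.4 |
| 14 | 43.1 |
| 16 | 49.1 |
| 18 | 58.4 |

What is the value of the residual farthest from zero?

a=4: ŷ = -14 + 4·4 = 2; e = 2.7 − 2 = 0.7
a=6: ŷ = -14 + 4·6 = 10; e = 9 − 10 = -1
a=8: ŷ = -14 + 4·8 = 18; e = 17.4 − 18 = -0.6
a=10: ŷ = -14 + 4·10 = 26; e = 27.9 − 26 = 1.9
a=12: ŷ = -14 + 4·12 = 34; e = 32.4 − 34 = -1.6
a=14: ŷ = -14 + 4·14 = 42; e = 43.1 − 42 = 1.1
a=16: ŷ = -14 + 4·16 = 50; e = 49.1 − 50 = -0.9
a=18: ŷ = -14 + 4·18 = 58; e = 58.4 − 58 = 0.4
Largest |e| is 1.9 at a = 10, residual 1.9.

e = 1.9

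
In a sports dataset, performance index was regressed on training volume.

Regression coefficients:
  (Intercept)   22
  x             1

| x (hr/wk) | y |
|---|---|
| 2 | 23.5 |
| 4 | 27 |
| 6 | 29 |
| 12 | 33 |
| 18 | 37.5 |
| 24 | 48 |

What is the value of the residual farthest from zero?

e = -2.5

x=2: ŷ = 22 + 2 = 24; e = 23.5 − 24 = -0.5
x=4: ŷ = 22 + 4 = 26; e = 27 − 26 = 1
x=6: ŷ = 22 + 6 = 28; e = 29 − 28 = 1
x=12: ŷ = 22 + 12 = 34; e = 33 − 34 = -1
x=18: ŷ = 22 + 18 = 40; e = 37.5 − 40 = -2.5
x=24: ŷ = 22 + 24 = 46; e = 48 − 46 = 2
Largest |e| is 2.5 at x = 18, residual -2.5.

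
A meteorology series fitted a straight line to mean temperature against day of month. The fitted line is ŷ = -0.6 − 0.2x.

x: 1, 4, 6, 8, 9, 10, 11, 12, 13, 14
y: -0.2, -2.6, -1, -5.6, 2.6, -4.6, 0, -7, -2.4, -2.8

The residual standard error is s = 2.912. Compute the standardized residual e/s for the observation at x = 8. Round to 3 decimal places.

-1.168

ŷ = -0.6 − 0.2·8 = -2.2
e = -5.6 − (-2.2) = -3.4
e/s = -3.4 / 2.912 = -1.168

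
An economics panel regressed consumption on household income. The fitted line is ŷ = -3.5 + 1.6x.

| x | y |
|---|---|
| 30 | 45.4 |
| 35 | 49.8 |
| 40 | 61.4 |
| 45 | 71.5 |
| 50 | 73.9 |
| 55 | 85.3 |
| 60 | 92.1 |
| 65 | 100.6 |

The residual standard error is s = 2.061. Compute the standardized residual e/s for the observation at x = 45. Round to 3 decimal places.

ŷ = -3.5 + 1.6·45 = 68.5
e = 71.5 − 68.5 = 3
e/s = 3 / 2.061 = 1.456

1.456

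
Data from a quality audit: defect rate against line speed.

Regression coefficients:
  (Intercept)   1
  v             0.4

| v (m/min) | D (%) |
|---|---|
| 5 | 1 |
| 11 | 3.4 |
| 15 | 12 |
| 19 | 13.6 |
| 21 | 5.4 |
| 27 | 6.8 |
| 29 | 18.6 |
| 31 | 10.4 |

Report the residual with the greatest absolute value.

e = 6

v=5: ŷ = 1 + 0.4·5 = 3; e = 1 − 3 = -2
v=11: ŷ = 1 + 0.4·11 = 5.4; e = 3.4 − 5.4 = -2
v=15: ŷ = 1 + 0.4·15 = 7; e = 12 − 7 = 5
v=19: ŷ = 1 + 0.4·19 = 8.6; e = 13.6 − 8.6 = 5
v=21: ŷ = 1 + 0.4·21 = 9.4; e = 5.4 − 9.4 = -4
v=27: ŷ = 1 + 0.4·27 = 11.8; e = 6.8 − 11.8 = -5
v=29: ŷ = 1 + 0.4·29 = 12.6; e = 18.6 − 12.6 = 6
v=31: ŷ = 1 + 0.4·31 = 13.4; e = 10.4 − 13.4 = -3
Largest |e| is 6 at v = 29, residual 6.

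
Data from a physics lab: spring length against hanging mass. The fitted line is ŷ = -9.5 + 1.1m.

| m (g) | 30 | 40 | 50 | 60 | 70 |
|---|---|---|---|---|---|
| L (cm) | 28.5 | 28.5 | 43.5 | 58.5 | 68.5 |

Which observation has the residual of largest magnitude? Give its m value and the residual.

m = 40, r = -6

m=30: ŷ = -9.5 + 1.1·30 = 23.5; r = 28.5 − 23.5 = 5
m=40: ŷ = -9.5 + 1.1·40 = 34.5; r = 28.5 − 34.5 = -6
m=50: ŷ = -9.5 + 1.1·50 = 45.5; r = 43.5 − 45.5 = -2
m=60: ŷ = -9.5 + 1.1·60 = 56.5; r = 58.5 − 56.5 = 2
m=70: ŷ = -9.5 + 1.1·70 = 67.5; r = 68.5 − 67.5 = 1
Largest |r| is 6 at m = 40, residual -6.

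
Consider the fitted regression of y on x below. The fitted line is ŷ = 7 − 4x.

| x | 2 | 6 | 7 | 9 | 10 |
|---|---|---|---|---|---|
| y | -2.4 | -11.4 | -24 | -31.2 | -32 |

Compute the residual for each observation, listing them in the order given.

-1.4, 5.6, -3, -2.2, 1

x=2: ŷ = 7 − 4·2 = -1; r = -2.4 − (-1) = -1.4
x=6: ŷ = 7 − 4·6 = -17; r = -11.4 − (-17) = 5.6
x=7: ŷ = 7 − 4·7 = -21; r = -24 − (-21) = -3
x=9: ŷ = 7 − 4·9 = -29; r = -31.2 − (-29) = -2.2
x=10: ŷ = 7 − 4·10 = -33; r = -32 − (-33) = 1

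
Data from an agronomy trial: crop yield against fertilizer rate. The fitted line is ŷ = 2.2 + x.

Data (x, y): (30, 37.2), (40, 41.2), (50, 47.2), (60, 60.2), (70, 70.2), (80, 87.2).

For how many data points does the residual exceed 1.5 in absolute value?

x=30: ŷ = 2.2 + 30 = 32.2; e = 37.2 − 32.2 = 5
x=40: ŷ = 2.2 + 40 = 42.2; e = 41.2 − 42.2 = -1
x=50: ŷ = 2.2 + 50 = 52.2; e = 47.2 − 52.2 = -5
x=60: ŷ = 2.2 + 60 = 62.2; e = 60.2 − 62.2 = -2
x=70: ŷ = 2.2 + 70 = 72.2; e = 70.2 − 72.2 = -2
x=80: ŷ = 2.2 + 80 = 82.2; e = 87.2 − 82.2 = 5
|e| > 1.5: x=30 (|e|=5), x=50 (|e|=5), x=60 (|e|=2), x=70 (|e|=2), x=80 (|e|=5) → 5

5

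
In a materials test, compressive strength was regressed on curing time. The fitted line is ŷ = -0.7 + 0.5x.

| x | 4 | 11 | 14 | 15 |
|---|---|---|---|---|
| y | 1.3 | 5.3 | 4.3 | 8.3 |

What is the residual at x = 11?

e = 0.5

ŷ = -0.7 + 0.5·11 = 4.8
e = 5.3 − 4.8 = 0.5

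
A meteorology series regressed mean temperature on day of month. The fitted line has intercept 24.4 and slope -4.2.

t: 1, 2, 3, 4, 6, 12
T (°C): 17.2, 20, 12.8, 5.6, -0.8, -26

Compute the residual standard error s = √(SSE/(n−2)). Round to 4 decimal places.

s = 2.7386

t=1: T̂ = 24.4 − 4.2·1 = 20.2; e = 17.2 − 20.2 = -3
t=2: T̂ = 24.4 − 4.2·2 = 16; e = 20 − 16 = 4
t=3: T̂ = 24.4 − 4.2·3 = 11.8; e = 12.8 − 11.8 = 1
t=4: T̂ = 24.4 − 4.2·4 = 7.6; e = 5.6 − 7.6 = -2
t=6: T̂ = 24.4 − 4.2·6 = -0.8; e = -0.8 − (-0.8) = 0
t=12: T̂ = 24.4 − 4.2·12 = -26; e = -26 − (-26) = 0
SSE = 9 + 16 + 1 + 4 + 0 + 0 = 30
s = √(30/4) = √7.5 ≈ 2.7386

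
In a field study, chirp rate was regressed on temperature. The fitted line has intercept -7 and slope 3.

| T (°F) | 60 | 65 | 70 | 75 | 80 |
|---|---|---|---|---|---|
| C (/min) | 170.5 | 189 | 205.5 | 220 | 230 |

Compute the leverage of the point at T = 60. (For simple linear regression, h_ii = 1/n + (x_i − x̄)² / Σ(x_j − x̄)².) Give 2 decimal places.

h = 0.60

T̄ = (60 + 65 + 70 + 75 + 80)/5 = 70
Σ(T − T̄)² = 100 + 25 + 0 + 25 + 100 = 250
h = 1/5 + (-10)²/250 = 0.2 + 0.4 = 0.60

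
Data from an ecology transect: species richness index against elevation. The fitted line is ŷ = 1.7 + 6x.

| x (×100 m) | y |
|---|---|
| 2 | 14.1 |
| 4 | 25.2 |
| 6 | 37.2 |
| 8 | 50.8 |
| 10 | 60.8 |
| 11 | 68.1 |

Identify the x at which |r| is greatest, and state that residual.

x=2: ŷ = 1.7 + 6·2 = 13.7; r = 14.1 − 13.7 = 0.4
x=4: ŷ = 1.7 + 6·4 = 25.7; r = 25.2 − 25.7 = -0.5
x=6: ŷ = 1.7 + 6·6 = 37.7; r = 37.2 − 37.7 = -0.5
x=8: ŷ = 1.7 + 6·8 = 49.7; r = 50.8 − 49.7 = 1.1
x=10: ŷ = 1.7 + 6·10 = 61.7; r = 60.8 − 61.7 = -0.9
x=11: ŷ = 1.7 + 6·11 = 67.7; r = 68.1 − 67.7 = 0.4
Largest |r| is 1.1 at x = 8, residual 1.1.

x = 8, r = 1.1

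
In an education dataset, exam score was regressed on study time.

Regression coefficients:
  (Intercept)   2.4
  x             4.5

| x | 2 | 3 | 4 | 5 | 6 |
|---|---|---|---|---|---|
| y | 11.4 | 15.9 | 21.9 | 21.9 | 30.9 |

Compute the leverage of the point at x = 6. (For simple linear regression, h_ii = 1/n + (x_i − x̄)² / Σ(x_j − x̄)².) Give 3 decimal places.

h = 0.600

x̄ = (2 + 3 + 4 + 5 + 6)/5 = 4
Σ(x − x̄)² = 4 + 1 + 0 + 1 + 4 = 10
h = 1/5 + (2)²/10 = 0.2 + 0.4 = 0.600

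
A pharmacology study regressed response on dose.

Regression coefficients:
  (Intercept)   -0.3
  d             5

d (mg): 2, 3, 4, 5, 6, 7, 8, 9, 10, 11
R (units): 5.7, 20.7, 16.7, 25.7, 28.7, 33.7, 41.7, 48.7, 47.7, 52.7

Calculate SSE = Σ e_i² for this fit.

SSE = 92

d=2: R̂ = -0.3 + 5·2 = 9.7; e = 5.7 − 9.7 = -4
d=3: R̂ = -0.3 + 5·3 = 14.7; e = 20.7 − 14.7 = 6
d=4: R̂ = -0.3 + 5·4 = 19.7; e = 16.7 − 19.7 = -3
d=5: R̂ = -0.3 + 5·5 = 24.7; e = 25.7 − 24.7 = 1
d=6: R̂ = -0.3 + 5·6 = 29.7; e = 28.7 − 29.7 = -1
d=7: R̂ = -0.3 + 5·7 = 34.7; e = 33.7 − 34.7 = -1
d=8: R̂ = -0.3 + 5·8 = 39.7; e = 41.7 − 39.7 = 2
d=9: R̂ = -0.3 + 5·9 = 44.7; e = 48.7 − 44.7 = 4
d=10: R̂ = -0.3 + 5·10 = 49.7; e = 47.7 − 49.7 = -2
d=11: R̂ = -0.3 + 5·11 = 54.7; e = 52.7 − 54.7 = -2
SSE = 16 + 36 + 9 + 1 + 1 + 1 + 4 + 16 + 4 + 4 = 92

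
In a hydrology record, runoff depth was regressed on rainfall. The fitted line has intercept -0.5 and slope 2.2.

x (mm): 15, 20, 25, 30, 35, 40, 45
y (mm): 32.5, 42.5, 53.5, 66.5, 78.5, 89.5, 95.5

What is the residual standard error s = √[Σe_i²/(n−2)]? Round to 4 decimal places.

s = 2.0000

x=15: ŷ = -0.5 + 2.2·15 = 32.5; e = 32.5 − 32.5 = 0
x=20: ŷ = -0.5 + 2.2·20 = 43.5; e = 42.5 − 43.5 = -1
x=25: ŷ = -0.5 + 2.2·25 = 54.5; e = 53.5 − 54.5 = -1
x=30: ŷ = -0.5 + 2.2·30 = 65.5; e = 66.5 − 65.5 = 1
x=35: ŷ = -0.5 + 2.2·35 = 76.5; e = 78.5 − 76.5 = 2
x=40: ŷ = -0.5 + 2.2·40 = 87.5; e = 89.5 − 87.5 = 2
x=45: ŷ = -0.5 + 2.2·45 = 98.5; e = 95.5 − 98.5 = -3
SSE = 0 + 1 + 1 + 1 + 4 + 4 + 9 = 20
s = √(20/5) = √4 ≈ 2.0000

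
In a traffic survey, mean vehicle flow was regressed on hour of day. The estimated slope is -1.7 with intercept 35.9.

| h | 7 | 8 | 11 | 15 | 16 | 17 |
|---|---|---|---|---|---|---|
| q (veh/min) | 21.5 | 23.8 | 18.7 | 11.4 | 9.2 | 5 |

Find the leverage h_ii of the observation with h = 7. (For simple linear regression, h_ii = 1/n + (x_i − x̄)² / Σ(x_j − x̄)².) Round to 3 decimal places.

h̄ = (7 + 8 + 11 + 15 + 16 + 17)/6 = 12.3333
Σ(h − h̄)² = 28.4444 + 18.7778 + 1.77778 + 7.11111 + 13.4444 + 21.7778 = 91.3333
h = 1/6 + (-5.33333)²/91.3333 = 0.166667 + 0.311436 = 0.478

h = 0.478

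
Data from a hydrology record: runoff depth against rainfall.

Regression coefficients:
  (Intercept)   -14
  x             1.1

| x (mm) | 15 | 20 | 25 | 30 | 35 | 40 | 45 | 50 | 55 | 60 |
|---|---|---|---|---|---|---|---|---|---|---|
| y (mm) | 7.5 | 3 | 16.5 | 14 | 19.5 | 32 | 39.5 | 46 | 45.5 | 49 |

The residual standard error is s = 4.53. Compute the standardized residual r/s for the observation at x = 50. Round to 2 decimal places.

1.10

ŷ = -14 + 1.1·50 = 41
r = 46 − 41 = 5
r/s = 5 / 4.53 = 1.10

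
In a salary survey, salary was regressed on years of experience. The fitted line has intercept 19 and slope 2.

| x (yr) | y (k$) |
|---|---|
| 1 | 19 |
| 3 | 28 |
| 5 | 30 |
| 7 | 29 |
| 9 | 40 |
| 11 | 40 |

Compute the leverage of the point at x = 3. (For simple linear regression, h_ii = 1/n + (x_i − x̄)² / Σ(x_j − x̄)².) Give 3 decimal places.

h = 0.295

x̄ = (1 + 3 + 5 + 7 + 9 + 11)/6 = 6
Σ(x − x̄)² = 25 + 9 + 1 + 1 + 9 + 25 = 70
h = 1/6 + (-3)²/70 = 0.166667 + 0.128571 = 0.295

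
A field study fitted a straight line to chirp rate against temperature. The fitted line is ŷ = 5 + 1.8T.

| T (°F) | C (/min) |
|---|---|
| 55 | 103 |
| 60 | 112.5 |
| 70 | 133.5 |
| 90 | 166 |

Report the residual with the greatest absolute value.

T=55: ŷ = 5 + 1.8·55 = 104; r = 103 − 104 = -1
T=60: ŷ = 5 + 1.8·60 = 113; r = 112.5 − 113 = -0.5
T=70: ŷ = 5 + 1.8·70 = 131; r = 133.5 − 131 = 2.5
T=90: ŷ = 5 + 1.8·90 = 167; r = 166 − 167 = -1
Largest |r| is 2.5 at T = 70, residual 2.5.

r = 2.5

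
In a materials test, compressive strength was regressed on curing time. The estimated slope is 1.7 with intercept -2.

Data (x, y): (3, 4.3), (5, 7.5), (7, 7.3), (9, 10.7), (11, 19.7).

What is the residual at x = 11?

ŷ = -2 + 1.7·11 = 16.7
r = 19.7 − 16.7 = 3

r = 3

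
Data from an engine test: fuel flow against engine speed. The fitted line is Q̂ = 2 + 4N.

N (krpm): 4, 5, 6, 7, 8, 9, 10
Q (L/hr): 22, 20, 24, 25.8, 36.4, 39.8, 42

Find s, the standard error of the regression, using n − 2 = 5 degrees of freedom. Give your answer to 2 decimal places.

N=4: Q̂ = 2 + 4·4 = 18; r = 22 − 18 = 4
N=5: Q̂ = 2 + 4·5 = 22; r = 20 − 22 = -2
N=6: Q̂ = 2 + 4·6 = 26; r = 24 − 26 = -2
N=7: Q̂ = 2 + 4·7 = 30; r = 25.8 − 30 = -4.2
N=8: Q̂ = 2 + 4·8 = 34; r = 36.4 − 34 = 2.4
N=9: Q̂ = 2 + 4·9 = 38; r = 39.8 − 38 = 1.8
N=10: Q̂ = 2 + 4·10 = 42; r = 42 − 42 = 0
SSE = 16 + 4 + 4 + 17.64 + 5.76 + 3.24 + 0 = 50.64
s = √(50.64/5) = √10.128 ≈ 3.18

s = 3.18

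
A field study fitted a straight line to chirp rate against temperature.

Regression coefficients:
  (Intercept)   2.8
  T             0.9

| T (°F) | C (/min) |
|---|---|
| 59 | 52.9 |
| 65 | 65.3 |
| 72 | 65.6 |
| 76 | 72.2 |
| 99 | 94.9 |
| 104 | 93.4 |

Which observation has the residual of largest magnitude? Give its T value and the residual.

T = 65, r = 4

T=59: Ĉ = 2.8 + 0.9·59 = 55.9; r = 52.9 − 55.9 = -3
T=65: Ĉ = 2.8 + 0.9·65 = 61.3; r = 65.3 − 61.3 = 4
T=72: Ĉ = 2.8 + 0.9·72 = 67.6; r = 65.6 − 67.6 = -2
T=76: Ĉ = 2.8 + 0.9·76 = 71.2; r = 72.2 − 71.2 = 1
T=99: Ĉ = 2.8 + 0.9·99 = 91.9; r = 94.9 − 91.9 = 3
T=104: Ĉ = 2.8 + 0.9·104 = 96.4; r = 93.4 − 96.4 = -3
Largest |r| is 4 at T = 65, residual 4.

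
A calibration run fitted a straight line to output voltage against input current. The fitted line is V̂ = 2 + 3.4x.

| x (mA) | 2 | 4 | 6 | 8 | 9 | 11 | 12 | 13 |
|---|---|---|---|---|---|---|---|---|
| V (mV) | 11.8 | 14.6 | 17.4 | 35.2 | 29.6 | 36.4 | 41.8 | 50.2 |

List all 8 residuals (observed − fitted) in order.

x=2: V̂ = 2 + 3.4·2 = 8.8; e = 11.8 − 8.8 = 3
x=4: V̂ = 2 + 3.4·4 = 15.6; e = 14.6 − 15.6 = -1
x=6: V̂ = 2 + 3.4·6 = 22.4; e = 17.4 − 22.4 = -5
x=8: V̂ = 2 + 3.4·8 = 29.2; e = 35.2 − 29.2 = 6
x=9: V̂ = 2 + 3.4·9 = 32.6; e = 29.6 − 32.6 = -3
x=11: V̂ = 2 + 3.4·11 = 39.4; e = 36.4 − 39.4 = -3
x=12: V̂ = 2 + 3.4·12 = 42.8; e = 41.8 − 42.8 = -1
x=13: V̂ = 2 + 3.4·13 = 46.2; e = 50.2 − 46.2 = 4

3, -1, -5, 6, -3, -3, -1, 4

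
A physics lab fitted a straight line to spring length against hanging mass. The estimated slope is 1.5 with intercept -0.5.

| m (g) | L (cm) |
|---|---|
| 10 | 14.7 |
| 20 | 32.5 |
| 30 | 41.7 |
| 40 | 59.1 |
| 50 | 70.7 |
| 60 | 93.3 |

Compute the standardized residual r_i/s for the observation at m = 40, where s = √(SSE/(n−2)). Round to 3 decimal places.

m=10: ŷ = -0.5 + 1.5·10 = 14.5; r = 14.7 − 14.5 = 0.2
m=20: ŷ = -0.5 + 1.5·20 = 29.5; r = 32.5 − 29.5 = 3
m=30: ŷ = -0.5 + 1.5·30 = 44.5; r = 41.7 − 44.5 = -2.8
m=40: ŷ = -0.5 + 1.5·40 = 59.5; r = 59.1 − 59.5 = -0.4
m=50: ŷ = -0.5 + 1.5·50 = 74.5; r = 70.7 − 74.5 = -3.8
m=60: ŷ = -0.5 + 1.5·60 = 89.5; r = 93.3 − 89.5 = 3.8
SSE = 0.04 + 9 + 7.84 + 0.16 + 14.44 + 14.44 = 45.92
s = √(45.92/4) = 3.38821
r/s = -0.4 / 3.38821 = -0.118

-0.118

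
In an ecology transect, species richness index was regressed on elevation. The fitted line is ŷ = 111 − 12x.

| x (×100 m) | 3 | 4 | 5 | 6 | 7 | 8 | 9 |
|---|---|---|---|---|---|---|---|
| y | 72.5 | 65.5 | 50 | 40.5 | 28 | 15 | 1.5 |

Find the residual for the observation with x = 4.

ŷ = 111 − 12·4 = 63
r = 65.5 − 63 = 2.5

r = 2.5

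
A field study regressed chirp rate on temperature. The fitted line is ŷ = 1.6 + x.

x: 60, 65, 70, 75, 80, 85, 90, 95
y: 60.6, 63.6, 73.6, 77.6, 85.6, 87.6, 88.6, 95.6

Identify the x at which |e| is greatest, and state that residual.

x=60: ŷ = 1.6 + 60 = 61.6; e = 60.6 − 61.6 = -1
x=65: ŷ = 1.6 + 65 = 66.6; e = 63.6 − 66.6 = -3
x=70: ŷ = 1.6 + 70 = 71.6; e = 73.6 − 71.6 = 2
x=75: ŷ = 1.6 + 75 = 76.6; e = 77.6 − 76.6 = 1
x=80: ŷ = 1.6 + 80 = 81.6; e = 85.6 − 81.6 = 4
x=85: ŷ = 1.6 + 85 = 86.6; e = 87.6 − 86.6 = 1
x=90: ŷ = 1.6 + 90 = 91.6; e = 88.6 − 91.6 = -3
x=95: ŷ = 1.6 + 95 = 96.6; e = 95.6 − 96.6 = -1
Largest |e| is 4 at x = 80, residual 4.

x = 80, e = 4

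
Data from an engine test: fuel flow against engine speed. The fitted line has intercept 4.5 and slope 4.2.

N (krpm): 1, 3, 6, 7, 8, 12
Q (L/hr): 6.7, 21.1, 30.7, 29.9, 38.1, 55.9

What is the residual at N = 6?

e = 1

Q̂ = 4.5 + 4.2·6 = 29.7
e = 30.7 − 29.7 = 1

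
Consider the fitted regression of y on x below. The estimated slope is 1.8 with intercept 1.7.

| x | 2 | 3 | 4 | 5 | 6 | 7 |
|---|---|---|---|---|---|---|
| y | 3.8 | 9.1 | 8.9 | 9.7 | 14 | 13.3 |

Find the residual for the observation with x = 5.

ŷ = 1.7 + 1.8·5 = 10.7
r = 9.7 − 10.7 = -1

r = -1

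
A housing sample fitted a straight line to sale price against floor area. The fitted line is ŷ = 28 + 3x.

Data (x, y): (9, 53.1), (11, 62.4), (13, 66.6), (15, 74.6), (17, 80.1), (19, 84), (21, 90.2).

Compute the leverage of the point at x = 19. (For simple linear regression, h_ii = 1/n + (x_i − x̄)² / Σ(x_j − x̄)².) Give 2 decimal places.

h = 0.29

x̄ = (9 + 11 + 13 + 15 + 17 + 19 + 21)/7 = 15
Σ(x − x̄)² = 36 + 16 + 4 + 0 + 4 + 16 + 36 = 112
h = 1/7 + (4)²/112 = 0.142857 + 0.142857 = 0.29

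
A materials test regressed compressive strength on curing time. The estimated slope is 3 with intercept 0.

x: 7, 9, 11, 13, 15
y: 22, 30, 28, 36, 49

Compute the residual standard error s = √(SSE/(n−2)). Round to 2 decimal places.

x=7: ŷ = 3·7 = 21; r = 22 − 21 = 1
x=9: ŷ = 3·9 = 27; r = 30 − 27 = 3
x=11: ŷ = 3·11 = 33; r = 28 − 33 = -5
x=13: ŷ = 3·13 = 39; r = 36 − 39 = -3
x=15: ŷ = 3·15 = 45; r = 49 − 45 = 4
SSE = 1 + 9 + 25 + 9 + 16 = 60
s = √(60/3) = √20 ≈ 4.47

s = 4.47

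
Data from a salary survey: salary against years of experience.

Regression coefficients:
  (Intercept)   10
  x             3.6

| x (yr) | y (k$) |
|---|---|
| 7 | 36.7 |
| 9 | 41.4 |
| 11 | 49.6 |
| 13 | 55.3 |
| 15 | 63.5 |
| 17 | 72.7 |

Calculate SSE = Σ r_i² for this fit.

x=7: ŷ = 10 + 3.6·7 = 35.2; r = 36.7 − 35.2 = 1.5
x=9: ŷ = 10 + 3.6·9 = 42.4; r = 41.4 − 42.4 = -1
x=11: ŷ = 10 + 3.6·11 = 49.6; r = 49.6 − 49.6 = 0
x=13: ŷ = 10 + 3.6·13 = 56.8; r = 55.3 − 56.8 = -1.5
x=15: ŷ = 10 + 3.6·15 = 64; r = 63.5 − 64 = -0.5
x=17: ŷ = 10 + 3.6·17 = 71.2; r = 72.7 − 71.2 = 1.5
SSE = 2.25 + 1 + 0 + 2.25 + 0.25 + 2.25 = 8

SSE = 8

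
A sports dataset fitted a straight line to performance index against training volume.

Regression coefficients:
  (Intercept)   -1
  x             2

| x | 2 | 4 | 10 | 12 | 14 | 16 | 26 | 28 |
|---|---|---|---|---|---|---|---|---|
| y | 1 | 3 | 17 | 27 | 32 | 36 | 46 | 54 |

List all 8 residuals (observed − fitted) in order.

x=2: ŷ = -1 + 2·2 = 3; r = 1 − 3 = -2
x=4: ŷ = -1 + 2·4 = 7; r = 3 − 7 = -4
x=10: ŷ = -1 + 2·10 = 19; r = 17 − 19 = -2
x=12: ŷ = -1 + 2·12 = 23; r = 27 − 23 = 4
x=14: ŷ = -1 + 2·14 = 27; r = 32 − 27 = 5
x=16: ŷ = -1 + 2·16 = 31; r = 36 − 31 = 5
x=26: ŷ = -1 + 2·26 = 51; r = 46 − 51 = -5
x=28: ŷ = -1 + 2·28 = 55; r = 54 − 55 = -1

-2, -4, -2, 4, 5, 5, -5, -1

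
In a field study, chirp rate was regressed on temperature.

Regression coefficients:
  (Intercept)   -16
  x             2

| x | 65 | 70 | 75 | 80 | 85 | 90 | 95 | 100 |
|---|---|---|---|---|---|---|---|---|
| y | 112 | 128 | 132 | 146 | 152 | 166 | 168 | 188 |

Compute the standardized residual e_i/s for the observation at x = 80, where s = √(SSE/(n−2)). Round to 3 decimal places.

x=65: ŷ = -16 + 2·65 = 114; e = 112 − 114 = -2
x=70: ŷ = -16 + 2·70 = 124; e = 128 − 124 = 4
x=75: ŷ = -16 + 2·75 = 134; e = 132 − 134 = -2
x=80: ŷ = -16 + 2·80 = 144; e = 146 − 144 = 2
x=85: ŷ = -16 + 2·85 = 154; e = 152 − 154 = -2
x=90: ŷ = -16 + 2·90 = 164; e = 166 − 164 = 2
x=95: ŷ = -16 + 2·95 = 174; e = 168 − 174 = -6
x=100: ŷ = -16 + 2·100 = 184; e = 188 − 184 = 4
SSE = 4 + 16 + 4 + 4 + 4 + 4 + 36 + 16 = 88
s = √(88/6) = 3.82971
e/s = 2 / 3.82971 = 0.522

0.522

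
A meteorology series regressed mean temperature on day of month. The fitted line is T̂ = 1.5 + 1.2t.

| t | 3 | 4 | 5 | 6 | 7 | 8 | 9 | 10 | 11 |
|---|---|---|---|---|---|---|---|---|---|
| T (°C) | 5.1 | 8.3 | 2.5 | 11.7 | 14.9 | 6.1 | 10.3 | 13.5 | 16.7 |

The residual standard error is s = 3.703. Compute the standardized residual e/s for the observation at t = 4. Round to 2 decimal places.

0.54

T̂ = 1.5 + 1.2·4 = 6.3
e = 8.3 − 6.3 = 2
e/s = 2 / 3.703 = 0.54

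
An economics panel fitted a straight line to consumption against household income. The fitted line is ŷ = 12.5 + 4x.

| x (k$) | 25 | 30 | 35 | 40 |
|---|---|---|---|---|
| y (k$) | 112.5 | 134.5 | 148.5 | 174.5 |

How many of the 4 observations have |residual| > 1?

x=25: ŷ = 12.5 + 4·25 = 112.5; e = 112.5 − 112.5 = 0
x=30: ŷ = 12.5 + 4·30 = 132.5; e = 134.5 − 132.5 = 2
x=35: ŷ = 12.5 + 4·35 = 152.5; e = 148.5 − 152.5 = -4
x=40: ŷ = 12.5 + 4·40 = 172.5; e = 174.5 − 172.5 = 2
|e| > 1: x=30 (|e|=2), x=35 (|e|=4), x=40 (|e|=2) → 3

3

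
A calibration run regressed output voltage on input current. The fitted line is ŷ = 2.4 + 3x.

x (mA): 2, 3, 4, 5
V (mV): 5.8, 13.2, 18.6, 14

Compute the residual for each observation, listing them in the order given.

-2.6, 1.8, 4.2, -3.4

x=2: ŷ = 2.4 + 3·2 = 8.4; e = 5.8 − 8.4 = -2.6
x=3: ŷ = 2.4 + 3·3 = 11.4; e = 13.2 − 11.4 = 1.8
x=4: ŷ = 2.4 + 3·4 = 14.4; e = 18.6 − 14.4 = 4.2
x=5: ŷ = 2.4 + 3·5 = 17.4; e = 14 − 17.4 = -3.4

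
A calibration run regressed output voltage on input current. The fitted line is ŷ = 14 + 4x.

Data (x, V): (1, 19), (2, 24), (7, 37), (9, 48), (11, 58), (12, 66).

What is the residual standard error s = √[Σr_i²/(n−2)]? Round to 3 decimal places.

s = 3.536

x=1: ŷ = 14 + 4·1 = 18; r = 19 − 18 = 1
x=2: ŷ = 14 + 4·2 = 22; r = 24 − 22 = 2
x=7: ŷ = 14 + 4·7 = 42; r = 37 − 42 = -5
x=9: ŷ = 14 + 4·9 = 50; r = 48 − 50 = -2
x=11: ŷ = 14 + 4·11 = 58; r = 58 − 58 = 0
x=12: ŷ = 14 + 4·12 = 62; r = 66 − 62 = 4
SSE = 1 + 4 + 25 + 4 + 0 + 16 = 50
s = √(50/4) = √12.5 ≈ 3.536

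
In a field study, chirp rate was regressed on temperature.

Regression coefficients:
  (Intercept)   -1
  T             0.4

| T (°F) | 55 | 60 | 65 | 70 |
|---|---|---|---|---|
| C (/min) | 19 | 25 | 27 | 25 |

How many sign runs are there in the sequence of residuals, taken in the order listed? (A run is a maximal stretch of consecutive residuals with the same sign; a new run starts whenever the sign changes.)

T=55: Ĉ = -1 + 0.4·55 = 21; r = 19 − 21 = -2
T=60: Ĉ = -1 + 0.4·60 = 23; r = 25 − 23 = 2
T=65: Ĉ = -1 + 0.4·65 = 25; r = 27 − 25 = 2
T=70: Ĉ = -1 + 0.4·70 = 27; r = 25 − 27 = -2
Signs: − + + −
Runs: −×1, +×2, −×1 → 3

3 runs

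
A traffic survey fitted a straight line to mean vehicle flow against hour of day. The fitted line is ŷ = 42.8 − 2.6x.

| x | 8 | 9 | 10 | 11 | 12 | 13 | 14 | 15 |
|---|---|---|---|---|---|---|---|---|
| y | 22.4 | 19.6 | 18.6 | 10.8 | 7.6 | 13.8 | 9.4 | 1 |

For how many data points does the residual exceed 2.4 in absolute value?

5

x=8: ŷ = 42.8 − 2.6·8 = 22; e = 22.4 − 22 = 0.4
x=9: ŷ = 42.8 − 2.6·9 = 19.4; e = 19.6 − 19.4 = 0.2
x=10: ŷ = 42.8 − 2.6·10 = 16.8; e = 18.6 − 16.8 = 1.8
x=11: ŷ = 42.8 − 2.6·11 = 14.2; e = 10.8 − 14.2 = -3.4
x=12: ŷ = 42.8 − 2.6·12 = 11.6; e = 7.6 − 11.6 = -4
x=13: ŷ = 42.8 − 2.6·13 = 9; e = 13.8 − 9 = 4.8
x=14: ŷ = 42.8 − 2.6·14 = 6.4; e = 9.4 − 6.4 = 3
x=15: ŷ = 42.8 − 2.6·15 = 3.8; e = 1 − 3.8 = -2.8
|e| > 2.4: x=11 (|e|=3.4), x=12 (|e|=4), x=13 (|e|=4.8), x=14 (|e|=3), x=15 (|e|=2.8) → 5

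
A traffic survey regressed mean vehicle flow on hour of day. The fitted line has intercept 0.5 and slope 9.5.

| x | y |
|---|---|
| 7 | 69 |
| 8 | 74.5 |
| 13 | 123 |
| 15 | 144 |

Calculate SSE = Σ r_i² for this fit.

SSE = 10

x=7: ŷ = 0.5 + 9.5·7 = 67; r = 69 − 67 = 2
x=8: ŷ = 0.5 + 9.5·8 = 76.5; r = 74.5 − 76.5 = -2
x=13: ŷ = 0.5 + 9.5·13 = 124; r = 123 − 124 = -1
x=15: ŷ = 0.5 + 9.5·15 = 143; r = 144 − 143 = 1
SSE = 4 + 4 + 1 + 1 = 10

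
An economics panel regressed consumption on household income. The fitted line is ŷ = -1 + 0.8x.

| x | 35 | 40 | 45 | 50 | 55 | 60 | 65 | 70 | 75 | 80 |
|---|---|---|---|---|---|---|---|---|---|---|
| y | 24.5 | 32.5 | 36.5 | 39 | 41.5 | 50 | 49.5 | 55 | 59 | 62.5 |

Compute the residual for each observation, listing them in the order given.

x=35: ŷ = -1 + 0.8·35 = 27; e = 24.5 − 27 = -2.5
x=40: ŷ = -1 + 0.8·40 = 31; e = 32.5 − 31 = 1.5
x=45: ŷ = -1 + 0.8·45 = 35; e = 36.5 − 35 = 1.5
x=50: ŷ = -1 + 0.8·50 = 39; e = 39 − 39 = 0
x=55: ŷ = -1 + 0.8·55 = 43; e = 41.5 − 43 = -1.5
x=60: ŷ = -1 + 0.8·60 = 47; e = 50 − 47 = 3
x=65: ŷ = -1 + 0.8·65 = 51; e = 49.5 − 51 = -1.5
x=70: ŷ = -1 + 0.8·70 = 55; e = 55 − 55 = 0
x=75: ŷ = -1 + 0.8·75 = 59; e = 59 − 59 = 0
x=80: ŷ = -1 + 0.8·80 = 63; e = 62.5 − 63 = -0.5

-2.5, 1.5, 1.5, 0, -1.5, 3, -1.5, 0, 0, -0.5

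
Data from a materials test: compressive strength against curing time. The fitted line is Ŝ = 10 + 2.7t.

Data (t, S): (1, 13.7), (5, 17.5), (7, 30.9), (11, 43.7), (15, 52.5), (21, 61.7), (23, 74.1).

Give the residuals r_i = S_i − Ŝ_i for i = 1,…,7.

1, -6, 2, 4, 2, -5, 2

t=1: Ŝ = 10 + 2.7·1 = 12.7; r = 13.7 − 12.7 = 1
t=5: Ŝ = 10 + 2.7·5 = 23.5; r = 17.5 − 23.5 = -6
t=7: Ŝ = 10 + 2.7·7 = 28.9; r = 30.9 − 28.9 = 2
t=11: Ŝ = 10 + 2.7·11 = 39.7; r = 43.7 − 39.7 = 4
t=15: Ŝ = 10 + 2.7·15 = 50.5; r = 52.5 − 50.5 = 2
t=21: Ŝ = 10 + 2.7·21 = 66.7; r = 61.7 − 66.7 = -5
t=23: Ŝ = 10 + 2.7·23 = 72.1; r = 74.1 − 72.1 = 2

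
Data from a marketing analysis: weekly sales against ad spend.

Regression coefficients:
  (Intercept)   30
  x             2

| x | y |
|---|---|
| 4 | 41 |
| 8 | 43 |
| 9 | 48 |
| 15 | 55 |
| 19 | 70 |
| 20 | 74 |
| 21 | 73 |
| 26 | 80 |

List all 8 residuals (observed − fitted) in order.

x=4: ŷ = 30 + 2·4 = 38; r = 41 − 38 = 3
x=8: ŷ = 30 + 2·8 = 46; r = 43 − 46 = -3
x=9: ŷ = 30 + 2·9 = 48; r = 48 − 48 = 0
x=15: ŷ = 30 + 2·15 = 60; r = 55 − 60 = -5
x=19: ŷ = 30 + 2·19 = 68; r = 70 − 68 = 2
x=20: ŷ = 30 + 2·20 = 70; r = 74 − 70 = 4
x=21: ŷ = 30 + 2·21 = 72; r = 73 − 72 = 1
x=26: ŷ = 30 + 2·26 = 82; r = 80 − 82 = -2

3, -3, 0, -5, 2, 4, 1, -2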